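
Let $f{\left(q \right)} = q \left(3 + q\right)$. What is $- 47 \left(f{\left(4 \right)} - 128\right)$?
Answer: $4700$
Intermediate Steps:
$- 47 \left(f{\left(4 \right)} - 128\right) = - 47 \left(4 \left(3 + 4\right) - 128\right) = - 47 \left(4 \cdot 7 - 128\right) = - 47 \left(28 - 128\right) = \left(-47\right) \left(-100\right) = 4700$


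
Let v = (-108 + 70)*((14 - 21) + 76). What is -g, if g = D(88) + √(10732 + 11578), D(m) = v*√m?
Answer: -√22310 + 5244*√22 ≈ 24447.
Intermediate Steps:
v = -2622 (v = -38*(-7 + 76) = -38*69 = -2622)
D(m) = -2622*√m
g = √22310 - 5244*√22 (g = -5244*√22 + √(10732 + 11578) = -5244*√22 + √22310 = √22310 - 5244*√22 ≈ -24447.)
-g = -(√22310 - 5244*√22) = -√22310 + 5244*√22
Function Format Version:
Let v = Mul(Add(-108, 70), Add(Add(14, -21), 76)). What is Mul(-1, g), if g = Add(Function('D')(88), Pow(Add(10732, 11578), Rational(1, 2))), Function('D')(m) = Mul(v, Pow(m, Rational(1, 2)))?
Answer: Add(Mul(-1, Pow(22310, Rational(1, 2))), Mul(5244, Pow(22, Rational(1, 2)))) ≈ 24447.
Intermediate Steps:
v = -2622 (v = Mul(-38, Add(-7, 76)) = Mul(-38, 69) = -2622)
Function('D')(m) = Mul(-2622, Pow(m, Rational(1, 2)))
g = Add(Pow(22310, Rational(1, 2)), Mul(-5244, Pow(22, Rational(1, 2)))) (g = Add(Mul(-2622, Pow(88, Rational(1, 2))), Pow(Add(10732, 11578), Rational(1, 2))) = Add(Mul(-2622, Mul(2, Pow(22, Rational(1, 2)))), Pow(22310, Rational(1, 2))) = Add(Mul(-5244, Pow(22, Rational(1, 2))), Pow(22310, Rational(1, 2))) = Add(Pow(22310, Rational(1, 2)), Mul(-5244, Pow(22, Rational(1, 2)))) ≈ -24447.)
Mul(-1, g) = Mul(-1, Add(Pow(22310, Rational(1, 2)), Mul(-5244, Pow(22, Rational(1, 2))))) = Add(Mul(-1, Pow(22310, Rational(1, 2))), Mul(5244, Pow(22, Rational(1, 2))))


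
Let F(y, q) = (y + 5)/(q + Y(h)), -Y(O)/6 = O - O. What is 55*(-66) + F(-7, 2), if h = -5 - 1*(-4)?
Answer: -3631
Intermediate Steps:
h = -1 (h = -5 + 4 = -1)
Y(O) = 0 (Y(O) = -6*(O - O) = -6*0 = 0)
F(y, q) = (5 + y)/q (F(y, q) = (y + 5)/(q + 0) = (5 + y)/q)
55*(-66) + F(-7, 2) = 55*(-66) + (5 - 7)/2 = -3630 + (½)*(-2) = -3630 - 1 = -3631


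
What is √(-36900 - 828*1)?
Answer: 12*I*√262 ≈ 194.24*I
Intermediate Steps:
√(-36900 - 828*1) = √(-36900 - 828) = √(-37728) = 12*I*√262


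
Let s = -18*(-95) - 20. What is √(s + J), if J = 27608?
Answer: √29298 ≈ 171.17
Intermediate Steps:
s = 1690 (s = 1710 - 20 = 1690)
√(s + J) = √(1690 + 27608) = √29298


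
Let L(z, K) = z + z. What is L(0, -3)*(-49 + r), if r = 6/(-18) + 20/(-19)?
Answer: 0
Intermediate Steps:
L(z, K) = 2*z
r = -79/57 (r = 6*(-1/18) + 20*(-1/19) = -⅓ - 20/19 = -79/57 ≈ -1.3860)
L(0, -3)*(-49 + r) = (2*0)*(-49 - 79/57) = 0*(-2872/57) = 0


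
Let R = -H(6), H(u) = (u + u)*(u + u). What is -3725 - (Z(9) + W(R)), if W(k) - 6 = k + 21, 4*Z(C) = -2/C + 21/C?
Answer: -129907/36 ≈ -3608.5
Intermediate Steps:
H(u) = 4*u² (H(u) = (2*u)*(2*u) = 4*u²)
Z(C) = 19/(4*C) (Z(C) = (-2/C + 21/C)/4 = (19/C)/4 = 19/(4*C))
R = -144 (R = -4*6² = -4*36 = -1*144 = -144)
W(k) = 27 + k (W(k) = 6 + (k + 21) = 6 + (21 + k) = 27 + k)
-3725 - (Z(9) + W(R)) = -3725 - ((19/4)/9 + (27 - 144)) = -3725 - ((19/4)*(⅑) - 117) = -3725 - (19/36 - 117) = -3725 - 1*(-4193/36) = -3725 + 4193/36 = -129907/36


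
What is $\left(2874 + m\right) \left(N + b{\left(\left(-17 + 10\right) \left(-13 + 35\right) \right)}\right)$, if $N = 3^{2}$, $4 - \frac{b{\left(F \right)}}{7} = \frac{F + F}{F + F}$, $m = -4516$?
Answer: $-49260$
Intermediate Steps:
$b{\left(F \right)} = 21$ ($b{\left(F \right)} = 28 - 7 \frac{F + F}{F + F} = 28 - 7 \frac{2 F}{2 F} = 28 - 7 \cdot 2 F \frac{1}{2 F} = 28 - 7 = 21$)
$N = 9$
$\left(2874 + m\right) \left(N + b{\left(\left(-17 + 10\right) \left(-13 + 35\right) \right)}\right) = \left(2874 - 4516\right) \left(9 + 21\right) = \left(-1642\right) 30 = -49260$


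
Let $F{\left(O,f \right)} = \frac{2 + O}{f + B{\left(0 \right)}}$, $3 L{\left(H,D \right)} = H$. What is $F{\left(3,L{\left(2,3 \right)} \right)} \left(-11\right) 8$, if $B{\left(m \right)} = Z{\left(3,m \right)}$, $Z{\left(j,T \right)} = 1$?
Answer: $-264$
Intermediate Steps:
$B{\left(m \right)} = 1$
$L{\left(H,D \right)} = \frac{H}{3}$
$F{\left(O,f \right)} = \frac{2 + O}{1 + f}$ ($F{\left(O,f \right)} = \frac{2 + O}{f + 1} = \frac{2 + O}{1 + f}$)
$F{\left(3,L{\left(2,3 \right)} \right)} \left(-11\right) 8 = \frac{2 + 3}{1 + \frac{1}{3} \cdot 2} \left(-11\right) 8 = \frac{1}{1 + \frac{2}{3}} \cdot 5 \left(-11\right) 8 = \frac{1}{\frac{5}{3}} \cdot 5 \left(-11\right) 8 = \frac{3}{5} \cdot 5 \left(-11\right) 8 = 3 \left(-11\right) 8 = \left(-33\right) 8 = -264$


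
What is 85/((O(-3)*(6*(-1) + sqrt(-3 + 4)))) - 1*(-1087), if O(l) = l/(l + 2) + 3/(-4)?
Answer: 9715/9 ≈ 1079.4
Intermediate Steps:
O(l) = -3/4 + l/(2 + l) (O(l) = l/(2 + l) + 3*(-1/4) = l/(2 + l) - 3/4 = -3/4 + l/(2 + l))
85/((O(-3)*(6*(-1) + sqrt(-3 + 4)))) - 1*(-1087) = 85/((((-6 - 3)/(4*(2 - 3)))*(6*(-1) + sqrt(-3 + 4)))) - 1*(-1087) = 85/((((1/4)*(-9)/(-1))*(-6 + sqrt(1)))) + 1087 = 85/((((1/4)*(-1)*(-9))*(-6 + 1))) + 1087 = 85/(((9/4)*(-5))) + 1087 = 85/(-45/4) + 1087 = 85*(-4/45) + 1087 = -68/9 + 1087 = 9715/9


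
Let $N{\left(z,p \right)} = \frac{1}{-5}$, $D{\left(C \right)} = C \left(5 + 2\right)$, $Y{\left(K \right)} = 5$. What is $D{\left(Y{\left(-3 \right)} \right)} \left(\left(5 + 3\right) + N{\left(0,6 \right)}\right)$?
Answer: $273$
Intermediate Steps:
$D{\left(C \right)} = 7 C$ ($D{\left(C \right)} = C 7 = 7 C$)
$N{\left(z,p \right)} = - \frac{1}{5}$
$D{\left(Y{\left(-3 \right)} \right)} \left(\left(5 + 3\right) + N{\left(0,6 \right)}\right) = 7 \cdot 5 \left(\left(5 + 3\right) - \frac{1}{5}\right) = 35 \left(8 - \frac{1}{5}\right) = 35 \cdot \frac{39}{5} = 273$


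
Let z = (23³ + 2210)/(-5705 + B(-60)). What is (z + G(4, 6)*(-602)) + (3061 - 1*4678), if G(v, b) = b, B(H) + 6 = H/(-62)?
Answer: -926036206/177011 ≈ -5231.5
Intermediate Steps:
B(H) = -6 - H/62 (B(H) = -6 + H/(-62) = -6 + H*(-1/62) = -6 - H/62)
z = -445687/177011 (z = (23³ + 2210)/(-5705 + (-6 - 1/62*(-60))) = (12167 + 2210)/(-5705 + (-6 + 30/31)) = 14377/(-5705 - 156/31) = 14377/(-177011/31) = 14377*(-31/177011) = -445687/177011 ≈ -2.5178)
(z + G(4, 6)*(-602)) + (3061 - 1*4678) = (-445687/177011 + 6*(-602)) + (3061 - 1*4678) = (-445687/177011 - 3612) + (3061 - 4678) = -639809419/177011 - 1617 = -926036206/177011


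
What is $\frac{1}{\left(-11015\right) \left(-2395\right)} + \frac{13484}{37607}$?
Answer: $\frac{355720430307}{992107446475} \approx 0.35855$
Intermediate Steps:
$\frac{1}{\left(-11015\right) \left(-2395\right)} + \frac{13484}{37607} = \left(- \frac{1}{11015}\right) \left(- \frac{1}{2395}\right) + 13484 \cdot \frac{1}{37607} = \frac{1}{26380925} + \frac{13484}{37607} = \frac{355720430307}{992107446475}$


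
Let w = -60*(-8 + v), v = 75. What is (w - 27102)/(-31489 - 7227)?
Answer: 15561/19358 ≈ 0.80385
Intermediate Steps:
w = -4020 (w = -60*(-8 + 75) = -60*67 = -4020)
(w - 27102)/(-31489 - 7227) = (-4020 - 27102)/(-31489 - 7227) = -31122/(-38716) = -31122*(-1/38716) = 15561/19358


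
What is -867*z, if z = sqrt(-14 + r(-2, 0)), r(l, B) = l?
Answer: -3468*I ≈ -3468.0*I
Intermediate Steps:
z = 4*I (z = sqrt(-14 - 2) = sqrt(-16) = 4*I ≈ 4.0*I)
-867*z = -3468*I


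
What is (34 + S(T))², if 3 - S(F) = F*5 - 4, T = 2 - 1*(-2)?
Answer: 441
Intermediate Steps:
T = 4 (T = 2 + 2 = 4)
S(F) = 7 - 5*F (S(F) = 3 - (F*5 - 4) = 3 - (5*F - 4) = 3 - (-4 + 5*F) = 3 + (4 - 5*F) = 7 - 5*F)
(34 + S(T))² = (34 + (7 - 5*4))² = (34 + (7 - 20))² = (34 - 13)² = 21² = 441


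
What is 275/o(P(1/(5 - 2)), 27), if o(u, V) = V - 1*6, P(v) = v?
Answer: 275/21 ≈ 13.095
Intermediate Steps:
o(u, V) = -6 + V (o(u, V) = V - 6 = -6 + V)
275/o(P(1/(5 - 2)), 27) = 275/(-6 + 27) = 275/21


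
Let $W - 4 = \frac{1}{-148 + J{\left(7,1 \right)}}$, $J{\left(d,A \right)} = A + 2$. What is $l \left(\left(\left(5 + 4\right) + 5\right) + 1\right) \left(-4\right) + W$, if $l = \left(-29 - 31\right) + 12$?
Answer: $\frac{418179}{145} \approx 2884.0$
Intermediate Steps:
$J{\left(d,A \right)} = 2 + A$
$l = -48$ ($l = -60 + 12 = -48$)
$W = \frac{579}{145}$ ($W = 4 + \frac{1}{-148 + \left(2 + 1\right)} = 4 + \frac{1}{-148 + 3} = 4 + \frac{1}{-145} = 4 - \frac{1}{145} = \frac{579}{145} \approx 3.9931$)
$l \left(\left(\left(5 + 4\right) + 5\right) + 1\right) \left(-4\right) + W = - 48 \left(\left(\left(5 + 4\right) + 5\right) + 1\right) \left(-4\right) + \frac{579}{145} = - 48 \left(\left(9 + 5\right) + 1\right) \left(-4\right) + \frac{579}{145} = - 48 \left(14 + 1\right) \left(-4\right) + \frac{579}{145} = - 48 \cdot 15 \left(-4\right) + \frac{579}{145} = \left(-48\right) \left(-60\right) + \frac{579}{145} = 2880 + \frac{579}{145} = \frac{418179}{145}$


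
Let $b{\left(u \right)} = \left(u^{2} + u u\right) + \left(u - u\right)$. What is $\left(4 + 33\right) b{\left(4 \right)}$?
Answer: $1184$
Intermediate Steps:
$b{\left(u \right)} = 2 u^{2}$ ($b{\left(u \right)} = \left(u^{2} + u^{2}\right) + 0 = 2 u^{2} + 0 = 2 u^{2}$)
$\left(4 + 33\right) b{\left(4 \right)} = \left(4 + 33\right) 2 \cdot 4^{2} = 37 \cdot 2 \cdot 16 = 37 \cdot 32 = 1184$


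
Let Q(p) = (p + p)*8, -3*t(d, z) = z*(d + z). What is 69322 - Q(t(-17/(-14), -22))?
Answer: 502326/7 ≈ 71761.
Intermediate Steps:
t(d, z) = -z*(d + z)/3
Q(p) = 16*p (Q(p) = (2*p)*8 = 16*p)
69322 - Q(t(-17/(-14), -22)) = 69322 - 16*(-⅓*(-22)*(-17/(-14) - 22)) = 69322 - 16*(-⅓*(-22)*(-17*(-1/14) - 22)) = 69322 - 16*(-⅓*(-22)*(17/14 - 22)) = 69322 - 16*(-⅓*(-22)*(-291/14)) = 69322 - 16*(-1067)/7 = 69322 - 1*(-17072/7) = 69322 + 17072/7 = 502326/7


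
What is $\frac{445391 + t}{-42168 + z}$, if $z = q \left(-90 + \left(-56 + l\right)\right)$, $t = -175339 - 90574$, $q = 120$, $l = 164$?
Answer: $- \frac{29913}{6668} \approx -4.4861$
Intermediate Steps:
$t = -265913$ ($t = -175339 - 90574 = -265913$)
$z = 2160$ ($z = 120 \left(-90 + \left(-56 + 164\right)\right) = 120 \left(-90 + 108\right) = 120 \cdot 18 = 2160$)
$\frac{445391 + t}{-42168 + z} = \frac{445391 - 265913}{-42168 + 2160} = \frac{179478}{-40008} = 179478 \left(- \frac{1}{40008}\right) = - \frac{29913}{6668}$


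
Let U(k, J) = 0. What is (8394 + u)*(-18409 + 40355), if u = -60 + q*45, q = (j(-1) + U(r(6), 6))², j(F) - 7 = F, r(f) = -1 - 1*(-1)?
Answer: 218450484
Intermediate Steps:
r(f) = 0 (r(f) = -1 + 1 = 0)
j(F) = 7 + F
q = 36 (q = ((7 - 1) + 0)² = (6 + 0)² = 6² = 36)
u = 1560 (u = -60 + 36*45 = -60 + 1620 = 1560)
(8394 + u)*(-18409 + 40355) = (8394 + 1560)*(-18409 + 40355) = 9954*21946 = 218450484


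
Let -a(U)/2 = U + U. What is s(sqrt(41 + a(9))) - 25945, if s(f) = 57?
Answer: -25888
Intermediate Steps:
a(U) = -4*U (a(U) = -2*(U + U) = -4*U)
s(sqrt(41 + a(9))) - 25945 = 57 - 25945 = -25888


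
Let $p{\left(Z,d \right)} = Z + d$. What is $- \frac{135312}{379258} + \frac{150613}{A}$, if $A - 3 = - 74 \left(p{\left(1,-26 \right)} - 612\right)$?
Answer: $\frac{25371221081}{8939300689} \approx 2.8382$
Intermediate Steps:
$A = 47141$ ($A = 3 - 74 \left(\left(1 - 26\right) - 612\right) = 3 - 74 \left(-25 - 612\right) = 3 - -47138 = 3 + 47138 = 47141$)
$- \frac{135312}{379258} + \frac{150613}{A} = - \frac{135312}{379258} + \frac{150613}{47141} = \left(-135312\right) \frac{1}{379258} + 150613 \cdot \frac{1}{47141} = - \frac{67656}{189629} + \frac{150613}{47141} = \frac{25371221081}{8939300689}$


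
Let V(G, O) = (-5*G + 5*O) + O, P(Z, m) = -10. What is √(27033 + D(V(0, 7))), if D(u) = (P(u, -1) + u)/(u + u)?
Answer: √11921721/21 ≈ 164.42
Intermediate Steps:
V(G, O) = -5*G + 6*O
D(u) = (-10 + u)/(2*u) (D(u) = (-10 + u)/(u + u) = (-10 + u)/((2*u)) = (-10 + u)*(1/(2*u)) = (-10 + u)/(2*u))
√(27033 + D(V(0, 7))) = √(27033 + (-10 + (-5*0 + 6*7))/(2*(-5*0 + 6*7))) = √(27033 + (-10 + (0 + 42))/(2*(0 + 42))) = √(27033 + (½)*(-10 + 42)/42) = √(27033 + (½)*(1/42)*32) = √(27033 + 8/21) = √(567701/21) = √11921721/21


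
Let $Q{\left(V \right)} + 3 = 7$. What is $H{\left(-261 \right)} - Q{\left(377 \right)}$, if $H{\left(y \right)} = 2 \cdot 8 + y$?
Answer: $-249$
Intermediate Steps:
$H{\left(y \right)} = 16 + y$
$Q{\left(V \right)} = 4$ ($Q{\left(V \right)} = -3 + 7 = 4$)
$H{\left(-261 \right)} - Q{\left(377 \right)} = \left(16 - 261\right) - 4 = -245 - 4 = -249$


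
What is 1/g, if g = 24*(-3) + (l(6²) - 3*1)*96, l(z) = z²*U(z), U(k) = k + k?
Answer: 1/8957592 ≈ 1.1164e-7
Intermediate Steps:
U(k) = 2*k
l(z) = 2*z³ (l(z) = z²*(2*z) = 2*z³)
g = 8957592 (g = 24*(-3) + (2*(6²)³ - 3*1)*96 = -72 + (2*36³ - 3)*96 = -72 + (2*46656 - 3)*96 = -72 + (93312 - 3)*96 = -72 + 93309*96 = -72 + 8957664 = 8957592)
1/g = 1/8957592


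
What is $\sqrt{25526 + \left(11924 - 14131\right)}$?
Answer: $3 \sqrt{2591} \approx 152.71$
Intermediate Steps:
$\sqrt{25526 + \left(11924 - 14131\right)} = \sqrt{25526 - 2207} = \sqrt{23319} = 3 \sqrt{2591}$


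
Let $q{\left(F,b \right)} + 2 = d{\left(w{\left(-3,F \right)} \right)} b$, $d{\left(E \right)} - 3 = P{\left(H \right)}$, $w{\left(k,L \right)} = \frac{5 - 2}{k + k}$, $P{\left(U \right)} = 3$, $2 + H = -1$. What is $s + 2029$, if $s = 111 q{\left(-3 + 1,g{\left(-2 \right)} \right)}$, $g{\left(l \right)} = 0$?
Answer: $1807$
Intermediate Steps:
$H = -3$ ($H = -2 - 1 = -3$)
$w{\left(k,L \right)} = \frac{3}{2 k}$
$d{\left(E \right)} = 6$ ($d{\left(E \right)} = 3 + 3 = 6$)
$q{\left(F,b \right)} = -2 + 6 b$
$s = -222$ ($s = 111 \left(-2 + 6 \cdot 0\right) = 111 \left(-2 + 0\right) = 111 \left(-2\right) = -222$)
$s + 2029 = -222 + 2029 = 1807$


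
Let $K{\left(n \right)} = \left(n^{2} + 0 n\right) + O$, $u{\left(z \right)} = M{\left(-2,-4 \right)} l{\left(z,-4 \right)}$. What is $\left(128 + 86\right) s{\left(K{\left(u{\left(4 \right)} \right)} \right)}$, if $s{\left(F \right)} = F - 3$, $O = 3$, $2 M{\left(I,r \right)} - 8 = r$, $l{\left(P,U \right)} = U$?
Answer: $13696$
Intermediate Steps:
$M{\left(I,r \right)} = 4 + \frac{r}{2}$
$u{\left(z \right)} = -8$ ($u{\left(z \right)} = \left(4 + \frac{1}{2} \left(-4\right)\right) \left(-4\right) = \left(4 - 2\right) \left(-4\right) = 2 \left(-4\right) = -8$)
$K{\left(n \right)} = 3 + n^{2}$ ($K{\left(n \right)} = \left(n^{2} + 0 n\right) + 3 = \left(n^{2} + 0\right) + 3 = n^{2} + 3 = 3 + n^{2}$)
$s{\left(F \right)} = -3 + F$ ($s{\left(F \right)} = F - 3 = -3 + F$)
$\left(128 + 86\right) s{\left(K{\left(u{\left(4 \right)} \right)} \right)} = \left(128 + 86\right) \left(-3 + \left(3 + \left(-8\right)^{2}\right)\right) = 214 \left(-3 + \left(3 + 64\right)\right) = 214 \left(-3 + 67\right) = 214 \cdot 64 = 13696$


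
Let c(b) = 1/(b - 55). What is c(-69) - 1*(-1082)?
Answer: 134167/124 ≈ 1082.0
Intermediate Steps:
c(b) = 1/(-55 + b)
c(-69) - 1*(-1082) = 1/(-55 - 69) - 1*(-1082) = 1/(-124) + 1082 = -1/124 + 1082 = 134167/124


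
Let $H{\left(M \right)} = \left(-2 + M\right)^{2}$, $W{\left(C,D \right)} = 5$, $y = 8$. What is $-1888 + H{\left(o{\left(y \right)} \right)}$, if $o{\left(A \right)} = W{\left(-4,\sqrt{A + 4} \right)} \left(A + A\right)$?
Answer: $4196$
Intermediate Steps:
$o{\left(A \right)} = 10 A$ ($o{\left(A \right)} = 5 \left(A + A\right) = 5 \cdot 2 A = 10 A$)
$-1888 + H{\left(o{\left(y \right)} \right)} = -1888 + \left(-2 + 10 \cdot 8\right)^{2} = -1888 + \left(-2 + 80\right)^{2} = -1888 + 78^{2} = -1888 + 6084 = 4196$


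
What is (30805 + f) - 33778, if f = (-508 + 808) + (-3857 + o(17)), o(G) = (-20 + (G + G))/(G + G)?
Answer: -111003/17 ≈ -6529.6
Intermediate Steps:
o(G) = (-20 + 2*G)/(2*G) (o(G) = (-20 + 2*G)/((2*G)) = (-20 + 2*G)*(1/(2*G)) = (-20 + 2*G)/(2*G))
f = -60462/17 (f = (-508 + 808) + (-3857 + (-10 + 17)/17) = 300 + (-3857 + (1/17)*7) = 300 + (-3857 + 7/17) = 300 - 65562/17 = -60462/17 ≈ -3556.6)
(30805 + f) - 33778 = (30805 - 60462/17) - 33778 = 463223/17 - 33778 = -111003/17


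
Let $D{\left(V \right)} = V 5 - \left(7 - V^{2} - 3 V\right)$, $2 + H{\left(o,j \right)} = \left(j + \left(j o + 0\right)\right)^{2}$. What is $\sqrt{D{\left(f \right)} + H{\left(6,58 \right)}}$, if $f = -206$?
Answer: $\sqrt{205615} \approx 453.45$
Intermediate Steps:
$H{\left(o,j \right)} = -2 + \left(j + j o\right)^{2}$ ($H{\left(o,j \right)} = -2 + \left(j + \left(j o + 0\right)\right)^{2} = -2 + \left(j + j o\right)^{2}$)
$D{\left(V \right)} = -7 + V^{2} + 8 V$ ($D{\left(V \right)} = 5 V + \left(-7 + V^{2} + 3 V\right) = -7 + V^{2} + 8 V$)
$\sqrt{D{\left(f \right)} + H{\left(6,58 \right)}} = \sqrt{\left(-7 + \left(-206\right)^{2} + 8 \left(-206\right)\right) - \left(2 - 58^{2} \left(1 + 6\right)^{2}\right)} = \sqrt{\left(-7 + 42436 - 1648\right) - \left(2 - 3364 \cdot 7^{2}\right)} = \sqrt{40781 + \left(-2 + 3364 \cdot 49\right)} = \sqrt{40781 + \left(-2 + 164836\right)} = \sqrt{40781 + 164834} = \sqrt{205615}$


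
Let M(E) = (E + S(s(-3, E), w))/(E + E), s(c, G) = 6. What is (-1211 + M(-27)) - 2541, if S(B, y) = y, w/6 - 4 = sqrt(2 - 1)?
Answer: -67537/18 ≈ -3752.1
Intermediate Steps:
w = 30 (w = 24 + 6*sqrt(2 - 1) = 24 + 6*sqrt(1) = 24 + 6*1 = 24 + 6 = 30)
M(E) = (30 + E)/(2*E) (M(E) = (E + 30)/(E + E) = (30 + E)/((2*E)) = (30 + E)*(1/(2*E)) = (30 + E)/(2*E))
(-1211 + M(-27)) - 2541 = (-1211 + (1/2)*(30 - 27)/(-27)) - 2541 = (-1211 + (1/2)*(-1/27)*3) - 2541 = (-1211 - 1/18) - 2541 = -21799/18 - 2541 = -67537/18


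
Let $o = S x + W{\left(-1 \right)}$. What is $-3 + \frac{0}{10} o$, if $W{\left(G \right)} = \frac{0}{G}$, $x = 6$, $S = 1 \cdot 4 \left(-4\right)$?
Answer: $-3$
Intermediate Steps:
$S = -16$ ($S = 4 \left(-4\right) = -16$)
$W{\left(G \right)} = 0$
$o = -96$ ($o = \left(-16\right) 6 + 0 = -96 + 0 = -96$)
$-3 + \frac{0}{10} o = -3 + \frac{0}{10} \left(-96\right) = -3 + 0 \cdot \frac{1}{10} \left(-96\right) = -3 + 0 \left(-96\right) = -3 + 0 = -3$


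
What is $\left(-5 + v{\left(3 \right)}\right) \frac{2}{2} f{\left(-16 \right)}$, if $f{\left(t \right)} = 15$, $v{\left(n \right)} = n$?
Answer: $-30$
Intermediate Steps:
$\left(-5 + v{\left(3 \right)}\right) \frac{2}{2} f{\left(-16 \right)} = \left(-5 + 3\right) \frac{2}{2} \cdot 15 = - 2 \cdot 2 \cdot \frac{1}{2} \cdot 15 = \left(-2\right) 1 \cdot 15 = \left(-2\right) 15 = -30$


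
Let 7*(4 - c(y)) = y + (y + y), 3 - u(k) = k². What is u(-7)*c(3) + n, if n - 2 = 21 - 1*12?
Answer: -797/7 ≈ -113.86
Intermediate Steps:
u(k) = 3 - k²
n = 11 (n = 2 + (21 - 1*12) = 2 + (21 - 12) = 2 + 9 = 11)
c(y) = 4 - 3*y/7 (c(y) = 4 - (y + (y + y))/7 = 4 - (y + 2*y)/7 = 4 - 3*y/7)
u(-7)*c(3) + n = (3 - 1*(-7)²)*(4 - 3/7*3) + 11 = (3 - 1*49)*(4 - 9/7) + 11 = (3 - 49)*(19/7) + 11 = -46*19/7 + 11 = -874/7 + 11 = -797/7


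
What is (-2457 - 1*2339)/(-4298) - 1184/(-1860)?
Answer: 1751174/999285 ≈ 1.7524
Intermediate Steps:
(-2457 - 1*2339)/(-4298) - 1184/(-1860) = (-2457 - 2339)*(-1/4298) - 1184*(-1/1860) = -4796*(-1/4298) + 296/465 = 2398/2149 + 296/465 = 1751174/999285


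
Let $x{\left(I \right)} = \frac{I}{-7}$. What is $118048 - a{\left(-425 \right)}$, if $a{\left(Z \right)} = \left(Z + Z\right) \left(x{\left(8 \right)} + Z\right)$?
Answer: $- \frac{1709214}{7} \approx -2.4417 \cdot 10^{5}$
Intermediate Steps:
$x{\left(I \right)} = - \frac{I}{7}$ ($x{\left(I \right)} = I \left(- \frac{1}{7}\right) = - \frac{I}{7}$)
$a{\left(Z \right)} = 2 Z \left(- \frac{8}{7} + Z\right)$ ($a{\left(Z \right)} = \left(Z + Z\right) \left(\left(- \frac{1}{7}\right) 8 + Z\right) = 2 Z \left(- \frac{8}{7} + Z\right)$)
$118048 - a{\left(-425 \right)} = 118048 - \frac{2}{7} \left(-425\right) \left(-8 + 7 \left(-425\right)\right) = 118048 - \frac{2}{7} \left(-425\right) \left(-8 - 2975\right) = 118048 - \frac{2}{7} \left(-425\right) \left(-2983\right) = 118048 - \frac{2535550}{7} = - \frac{1709214}{7}$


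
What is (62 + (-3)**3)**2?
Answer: 1225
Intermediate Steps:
(62 + (-3)**3)**2 = (62 - 27)**2 = 35**2 = 1225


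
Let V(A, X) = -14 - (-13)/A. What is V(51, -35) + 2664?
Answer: 135163/51 ≈ 2650.3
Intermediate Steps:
V(A, X) = -14 + 13/A
V(51, -35) + 2664 = (-14 + 13/51) + 2664 = -701/51 + 2664 = 135163/51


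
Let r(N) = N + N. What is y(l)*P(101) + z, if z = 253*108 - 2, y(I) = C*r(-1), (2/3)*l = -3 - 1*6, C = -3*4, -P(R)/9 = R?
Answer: 5506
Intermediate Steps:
r(N) = 2*N
P(R) = -9*R
C = -12
l = -27/2 (l = 3*(-3 - 1*6)/2 = 3*(-3 - 6)/2 = (3/2)*(-9) = -27/2 ≈ -13.500)
y(I) = 24 (y(I) = -24*(-1) = -12*(-2) = 24)
z = 27322 (z = 27324 - 2 = 27322)
y(l)*P(101) + z = 24*(-9*101) + 27322 = 24*(-909) + 27322 = -21816 + 27322 = 5506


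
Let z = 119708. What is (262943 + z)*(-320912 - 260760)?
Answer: -222577372472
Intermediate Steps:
(262943 + z)*(-320912 - 260760) = (262943 + 119708)*(-320912 - 260760) = 382651*(-581672) = -222577372472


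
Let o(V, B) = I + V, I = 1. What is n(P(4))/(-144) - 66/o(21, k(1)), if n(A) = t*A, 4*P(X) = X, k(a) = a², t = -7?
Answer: -425/144 ≈ -2.9514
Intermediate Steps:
P(X) = X/4
o(V, B) = 1 + V
n(A) = -7*A
n(P(4))/(-144) - 66/o(21, k(1)) = -7*4/4/(-144) - 66/(1 + 21) = -7*1*(-1/144) - 66/22 = -7*(-1/144) - 66*1/22 = 7/144 - 3 = -425/144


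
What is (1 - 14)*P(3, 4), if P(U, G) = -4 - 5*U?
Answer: 247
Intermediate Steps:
(1 - 14)*P(3, 4) = (1 - 14)*(-4 - 5*3) = -13*(-4 - 15) = -13*(-19) = 247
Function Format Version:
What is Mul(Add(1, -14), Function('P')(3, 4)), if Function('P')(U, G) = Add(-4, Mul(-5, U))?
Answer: 247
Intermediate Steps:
Mul(Add(1, -14), Function('P')(3, 4)) = Mul(Add(1, -14), Add(-4, Mul(-5, 3))) = Mul(-13, Add(-4, -15)) = Mul(-13, -19) = 247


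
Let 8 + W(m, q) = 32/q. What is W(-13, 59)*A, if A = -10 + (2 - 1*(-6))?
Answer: 880/59 ≈ 14.915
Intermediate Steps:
W(m, q) = -8 + 32/q
A = -2 (A = -10 + (2 + 6) = -10 + 8 = -2)
W(-13, 59)*A = (-8 + 32/59)*(-2) = -440/59*(-2) = 880/59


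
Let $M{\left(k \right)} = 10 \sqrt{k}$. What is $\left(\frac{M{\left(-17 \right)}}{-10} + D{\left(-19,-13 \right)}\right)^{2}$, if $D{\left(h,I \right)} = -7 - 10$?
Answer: $\left(17 + i \sqrt{17}\right)^{2} \approx 272.0 + 140.19 i$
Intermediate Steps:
$D{\left(h,I \right)} = -17$ ($D{\left(h,I \right)} = -7 - 10 = -17$)
$\left(\frac{M{\left(-17 \right)}}{-10} + D{\left(-19,-13 \right)}\right)^{2} = \left(\frac{10 \sqrt{-17}}{-10} - 17\right)^{2} = \left(10 i \sqrt{17} \left(- \frac{1}{10}\right) - 17\right)^{2} = \left(- i \sqrt{17} - 17\right)^{2} = \left(-17 - i \sqrt{17}\right)^{2}$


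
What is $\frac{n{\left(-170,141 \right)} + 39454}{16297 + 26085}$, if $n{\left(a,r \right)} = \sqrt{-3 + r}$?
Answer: $\frac{19727}{21191} + \frac{\sqrt{138}}{42382} \approx 0.93119$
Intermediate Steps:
$\frac{n{\left(-170,141 \right)} + 39454}{16297 + 26085} = \frac{\sqrt{-3 + 141} + 39454}{16297 + 26085} = \frac{\sqrt{138} + 39454}{42382} = \left(39454 + \sqrt{138}\right) \frac{1}{42382} = \frac{19727}{21191} + \frac{\sqrt{138}}{42382}$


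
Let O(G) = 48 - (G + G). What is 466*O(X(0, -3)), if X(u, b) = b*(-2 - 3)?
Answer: 8388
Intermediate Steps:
X(u, b) = -5*b (X(u, b) = b*(-5) = -5*b)
O(G) = 48 - 2*G
466*O(X(0, -3)) = 466*(48 - (-10)*(-3)) = 466*(48 - 2*15) = 466*(48 - 30) = 466*18 = 8388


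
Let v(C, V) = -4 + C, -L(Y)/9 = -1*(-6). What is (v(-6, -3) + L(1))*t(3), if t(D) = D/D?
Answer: -64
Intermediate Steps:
t(D) = 1
L(Y) = -54 (L(Y) = -(-9)*(-6) = -9*6 = -54)
(v(-6, -3) + L(1))*t(3) = ((-4 - 6) - 54)*1 = (-10 - 54)*1 = -64*1 = -64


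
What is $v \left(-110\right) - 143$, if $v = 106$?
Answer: $-11803$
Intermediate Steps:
$v \left(-110\right) - 143 = 106 \left(-110\right) - 143 = -11660 - 143 = -11803$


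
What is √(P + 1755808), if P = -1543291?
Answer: 3*√23613 ≈ 461.00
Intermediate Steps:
√(P + 1755808) = √(-1543291 + 1755808) = √212517 = 3*√23613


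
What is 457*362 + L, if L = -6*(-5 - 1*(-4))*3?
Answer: 165452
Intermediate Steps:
L = 18 (L = -6*(-5 + 4)*3 = -6*(-1)*3 = 6*3 = 18)
457*362 + L = 457*362 + 18 = 165434 + 18 = 165452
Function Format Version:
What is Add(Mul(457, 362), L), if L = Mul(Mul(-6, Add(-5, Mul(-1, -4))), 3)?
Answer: 165452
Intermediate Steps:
L = 18 (L = Mul(Mul(-6, Add(-5, 4)), 3) = Mul(Mul(-6, -1), 3) = Mul(6, 3) = 18)
Add(Mul(457, 362), L) = Add(Mul(457, 362), 18) = Add(165434, 18) = 165452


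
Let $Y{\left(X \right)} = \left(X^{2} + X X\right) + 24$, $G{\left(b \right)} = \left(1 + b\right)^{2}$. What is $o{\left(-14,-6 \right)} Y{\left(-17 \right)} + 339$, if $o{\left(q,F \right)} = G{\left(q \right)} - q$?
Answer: $110505$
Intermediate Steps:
$o{\left(q,F \right)} = \left(1 + q\right)^{2} - q$
$Y{\left(X \right)} = 24 + 2 X^{2}$ ($Y{\left(X \right)} = \left(X^{2} + X^{2}\right) + 24 = 2 X^{2} + 24 = 24 + 2 X^{2}$)
$o{\left(-14,-6 \right)} Y{\left(-17 \right)} + 339 = \left(\left(1 - 14\right)^{2} - -14\right) \left(24 + 2 \left(-17\right)^{2}\right) + 339 = \left(\left(-13\right)^{2} + 14\right) \left(24 + 2 \cdot 289\right) + 339 = \left(169 + 14\right) \left(24 + 578\right) + 339 = 183 \cdot 602 + 339 = 110166 + 339 = 110505$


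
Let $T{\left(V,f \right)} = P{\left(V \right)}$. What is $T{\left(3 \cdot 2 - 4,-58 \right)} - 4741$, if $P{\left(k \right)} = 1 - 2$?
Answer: $-4742$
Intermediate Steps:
$P{\left(k \right)} = -1$
$T{\left(V,f \right)} = -1$
$T{\left(3 \cdot 2 - 4,-58 \right)} - 4741 = -1 - 4741 = -4742$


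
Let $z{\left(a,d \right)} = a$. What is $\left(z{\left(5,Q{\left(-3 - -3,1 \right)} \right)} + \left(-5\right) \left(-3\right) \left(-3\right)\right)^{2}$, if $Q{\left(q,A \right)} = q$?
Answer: $1600$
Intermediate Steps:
$\left(z{\left(5,Q{\left(-3 - -3,1 \right)} \right)} + \left(-5\right) \left(-3\right) \left(-3\right)\right)^{2} = \left(5 + \left(-5\right) \left(-3\right) \left(-3\right)\right)^{2} = \left(5 + 15 \left(-3\right)\right)^{2} = \left(5 - 45\right)^{2} = \left(-40\right)^{2} = 1600$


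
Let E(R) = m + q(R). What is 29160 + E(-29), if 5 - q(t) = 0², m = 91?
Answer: 29256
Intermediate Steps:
q(t) = 5 (q(t) = 5 - 1*0² = 5 - 1*0 = 5 + 0 = 5)
E(R) = 96 (E(R) = 91 + 5 = 96)
29160 + E(-29) = 29160 + 96 = 29256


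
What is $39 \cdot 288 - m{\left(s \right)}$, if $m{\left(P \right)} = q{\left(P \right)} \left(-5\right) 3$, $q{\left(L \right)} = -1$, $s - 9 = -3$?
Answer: $11217$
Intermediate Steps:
$s = 6$ ($s = 9 - 3 = 6$)
$m{\left(P \right)} = 15$ ($m{\left(P \right)} = \left(-1\right) \left(-5\right) 3 = 5 \cdot 3 = 15$)
$39 \cdot 288 - m{\left(s \right)} = 39 \cdot 288 - 15 = 11232 - 15 = 11217$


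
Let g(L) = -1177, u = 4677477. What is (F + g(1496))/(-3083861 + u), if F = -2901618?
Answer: -2902795/1593616 ≈ -1.8215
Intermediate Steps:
(F + g(1496))/(-3083861 + u) = (-2901618 - 1177)/(-3083861 + 4677477) = -2902795/1593616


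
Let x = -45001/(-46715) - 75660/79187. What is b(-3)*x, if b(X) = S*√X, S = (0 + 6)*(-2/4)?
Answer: -87111861*I*√3/3699220705 ≈ -0.040788*I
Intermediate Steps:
S = -3 (S = 6*(-2*¼) = 6*(-½) = -3)
x = 29037287/3699220705 (x = -45001*(-1/46715) - 75660*1/79187 = 45001/46715 - 75660/79187 = 29037287/3699220705 ≈ 0.0078496)
b(X) = -3*√X
b(-3)*x = -3*I*√3*(29037287/3699220705) = -87111861*I*√3/3699220705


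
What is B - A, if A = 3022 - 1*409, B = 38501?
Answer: 35888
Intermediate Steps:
A = 2613 (A = 3022 - 409 = 2613)
B - A = 38501 - 1*2613 = 38501 - 2613 = 35888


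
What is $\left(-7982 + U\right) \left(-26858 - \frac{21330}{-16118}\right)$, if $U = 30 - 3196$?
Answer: $\frac{2412850344636}{8059} \approx 2.994 \cdot 10^{8}$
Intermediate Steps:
$U = -3166$ ($U = 30 - 3196 = -3166$)
$\left(-7982 + U\right) \left(-26858 - \frac{21330}{-16118}\right) = \left(-7982 - 3166\right) \left(-26858 - \frac{21330}{-16118}\right) = - 11148 \left(-26858 - - \frac{10665}{8059}\right) = - 11148 \left(-26858 + \frac{10665}{8059}\right) = \left(-11148\right) \left(- \frac{216437957}{8059}\right) = \frac{2412850344636}{8059}$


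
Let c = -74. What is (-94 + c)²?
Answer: 28224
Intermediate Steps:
(-94 + c)² = (-94 - 74)² = (-168)² = 28224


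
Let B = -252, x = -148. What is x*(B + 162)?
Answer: 13320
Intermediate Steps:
x*(B + 162) = -148*(-252 + 162) = -148*(-90) = 13320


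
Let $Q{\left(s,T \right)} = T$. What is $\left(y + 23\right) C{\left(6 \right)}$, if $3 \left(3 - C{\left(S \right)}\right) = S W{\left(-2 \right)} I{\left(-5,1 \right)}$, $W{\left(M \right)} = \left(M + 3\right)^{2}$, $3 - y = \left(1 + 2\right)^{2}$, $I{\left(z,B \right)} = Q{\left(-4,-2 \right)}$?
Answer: $119$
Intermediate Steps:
$I{\left(z,B \right)} = -2$
$y = -6$ ($y = 3 - \left(1 + 2\right)^{2} = 3 - 3^{2} = 3 - 9 = -6$)
$W{\left(M \right)} = \left(3 + M\right)^{2}$
$C{\left(S \right)} = 3 + \frac{2 S}{3}$ ($C{\left(S \right)} = 3 - \frac{S \left(3 - 2\right)^{2} \left(-2\right)}{3} = 3 - \frac{S 1^{2} \left(-2\right)}{3} = 3 - \frac{S 1 \left(-2\right)}{3} = 3 - \frac{S \left(-2\right)}{3} = 3 - \frac{\left(-2\right) S}{3} = 3 + \frac{2 S}{3}$)
$\left(y + 23\right) C{\left(6 \right)} = \left(-6 + 23\right) \left(3 + \frac{2}{3} \cdot 6\right) = 17 \left(3 + 4\right) = 17 \cdot 7 = 119$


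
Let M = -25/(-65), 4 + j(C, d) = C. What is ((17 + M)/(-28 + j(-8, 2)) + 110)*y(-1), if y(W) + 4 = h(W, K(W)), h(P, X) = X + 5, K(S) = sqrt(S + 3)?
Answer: 28487/260 + 28487*sqrt(2)/260 ≈ 264.51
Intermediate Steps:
j(C, d) = -4 + C
K(S) = sqrt(3 + S)
M = 5/13 (M = -25*(-1/65) = 5/13 ≈ 0.38462)
h(P, X) = 5 + X
y(W) = 1 + sqrt(3 + W) (y(W) = -4 + (5 + sqrt(3 + W)) = 1 + sqrt(3 + W))
((17 + M)/(-28 + j(-8, 2)) + 110)*y(-1) = ((17 + 5/13)/(-28 + (-4 - 8)) + 110)*(1 + sqrt(3 - 1)) = (226/(13*(-28 - 12)) + 110)*(1 + sqrt(2)) = ((226/13)/(-40) + 110)*(1 + sqrt(2)) = ((226/13)*(-1/40) + 110)*(1 + sqrt(2)) = (-113/260 + 110)*(1 + sqrt(2)) = 28487*(1 + sqrt(2))/260 = 28487/260 + 28487*sqrt(2)/260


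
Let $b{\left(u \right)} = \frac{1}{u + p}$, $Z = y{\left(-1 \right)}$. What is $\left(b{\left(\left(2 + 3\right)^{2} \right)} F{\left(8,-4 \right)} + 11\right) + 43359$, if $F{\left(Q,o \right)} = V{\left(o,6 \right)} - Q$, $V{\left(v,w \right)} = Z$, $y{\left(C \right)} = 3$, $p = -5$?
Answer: $\frac{173479}{4} \approx 43370.0$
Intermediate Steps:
$Z = 3$
$V{\left(v,w \right)} = 3$
$F{\left(Q,o \right)} = 3 - Q$
$b{\left(u \right)} = \frac{1}{-5 + u}$ ($b{\left(u \right)} = \frac{1}{u - 5} = \frac{1}{-5 + u}$)
$\left(b{\left(\left(2 + 3\right)^{2} \right)} F{\left(8,-4 \right)} + 11\right) + 43359 = \left(\frac{3 - 8}{-5 + \left(2 + 3\right)^{2}} + 11\right) + 43359 = \left(\frac{3 - 8}{-5 + 5^{2}} + 11\right) + 43359 = \left(\frac{1}{-5 + 25} \left(-5\right) + 11\right) + 43359 = \left(\frac{1}{20} \left(-5\right) + 11\right) + 43359 = \left(- \frac{1}{4} + 11\right) + 43359 = \frac{43}{4} + 43359 = \frac{173479}{4}$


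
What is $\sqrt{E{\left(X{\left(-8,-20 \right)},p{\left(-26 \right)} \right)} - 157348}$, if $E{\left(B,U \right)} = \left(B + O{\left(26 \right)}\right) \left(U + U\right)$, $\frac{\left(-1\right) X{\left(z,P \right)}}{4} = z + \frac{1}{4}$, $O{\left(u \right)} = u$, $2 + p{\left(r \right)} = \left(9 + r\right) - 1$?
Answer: $2 i \sqrt{39907} \approx 399.53 i$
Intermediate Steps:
$p{\left(r \right)} = 6 + r$ ($p{\left(r \right)} = -2 + \left(\left(9 + r\right) - 1\right) = -2 + \left(8 + r\right) = 6 + r$)
$X{\left(z,P \right)} = -1 - 4 z$ ($X{\left(z,P \right)} = - 4 \left(z + \frac{1}{4}\right) = - 4 \left(\frac{1}{4} + z\right) = -1 - 4 z$)
$E{\left(B,U \right)} = 2 U \left(26 + B\right)$ ($E{\left(B,U \right)} = \left(B + 26\right) \left(U + U\right) = \left(26 + B\right) 2 U = 2 U \left(26 + B\right)$)
$\sqrt{E{\left(X{\left(-8,-20 \right)},p{\left(-26 \right)} \right)} - 157348} = \sqrt{2 \left(6 - 26\right) \left(26 - -31\right) - 157348} = \sqrt{2 \left(-20\right) \left(26 + \left(-1 + 32\right)\right) - 157348} = \sqrt{2 \left(-20\right) \left(26 + 31\right) - 157348} = \sqrt{2 \left(-20\right) 57 - 157348} = \sqrt{-2280 - 157348} = \sqrt{-159628} = 2 i \sqrt{39907}$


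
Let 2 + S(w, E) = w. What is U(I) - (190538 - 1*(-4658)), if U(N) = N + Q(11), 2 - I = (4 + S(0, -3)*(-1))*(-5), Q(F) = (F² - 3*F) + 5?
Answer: -195071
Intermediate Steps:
S(w, E) = -2 + w
Q(F) = 5 + F² - 3*F
I = 32 (I = 2 - (4 + (-2 + 0)*(-1))*(-5) = 2 - (4 - 2*(-1))*(-5) = 2 - (4 + 2)*(-5) = 2 - 6*(-5) = 2 - 1*(-30) = 2 + 30 = 32)
U(N) = 93 + N (U(N) = N + (5 + 11² - 3*11) = N + (5 + 121 - 33) = N + 93 = 93 + N)
U(I) - (190538 - 1*(-4658)) = (93 + 32) - (190538 - 1*(-4658)) = 125 - (190538 + 4658) = 125 - 1*195196 = 125 - 195196 = -195071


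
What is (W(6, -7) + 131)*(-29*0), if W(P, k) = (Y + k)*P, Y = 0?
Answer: 0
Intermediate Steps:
W(P, k) = P*k (W(P, k) = (0 + k)*P = k*P = P*k)
(W(6, -7) + 131)*(-29*0) = (6*(-7) + 131)*(-29*0) = (-42 + 131)*0 = 89*0 = 0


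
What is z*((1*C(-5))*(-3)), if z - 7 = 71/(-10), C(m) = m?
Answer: -3/2 ≈ -1.5000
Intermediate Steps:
z = -1/10 (z = 7 + 71/(-10) = 7 + 71*(-1/10) = 7 - 71/10 = -1/10 ≈ -0.10000)
z*((1*C(-5))*(-3)) = -1*(-5)*(-3)/10 = -(-1)*(-3)/2 = -1/10*15 = -3/2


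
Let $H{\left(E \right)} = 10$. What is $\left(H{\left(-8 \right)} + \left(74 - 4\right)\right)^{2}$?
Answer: $6400$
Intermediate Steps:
$\left(H{\left(-8 \right)} + \left(74 - 4\right)\right)^{2} = \left(10 + \left(74 - 4\right)\right)^{2} = \left(10 + 70\right)^{2} = 80^{2} = 6400$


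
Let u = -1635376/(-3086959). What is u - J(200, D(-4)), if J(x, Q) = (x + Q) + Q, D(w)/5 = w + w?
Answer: -368799704/3086959 ≈ -119.47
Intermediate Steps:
u = 1635376/3086959 (u = -1635376*(-1/3086959) = 1635376/3086959 ≈ 0.52977)
D(w) = 10*w (D(w) = 5*(w + w) = 5*(2*w) = 10*w)
J(x, Q) = x + 2*Q (J(x, Q) = (Q + x) + Q = x + 2*Q)
u - J(200, D(-4)) = 1635376/3086959 - (200 + 2*(10*(-4))) = 1635376/3086959 - (200 + 2*(-40)) = 1635376/3086959 - (200 - 80) = 1635376/3086959 - 1*120 = 1635376/3086959 - 120 = -368799704/3086959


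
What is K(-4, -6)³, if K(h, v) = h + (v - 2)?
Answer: -1728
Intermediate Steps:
K(h, v) = -2 + h + v (K(h, v) = h + (-2 + v) = -2 + h + v)
K(-4, -6)³ = (-2 - 4 - 6)³ = (-12)³ = -1728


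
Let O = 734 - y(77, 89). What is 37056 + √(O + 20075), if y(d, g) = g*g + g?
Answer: 37056 + √12799 ≈ 37169.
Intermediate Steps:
y(d, g) = g + g² (y(d, g) = g² + g = g + g²)
O = -7276 (O = 734 - 89*(1 + 89) = 734 - 89*90 = 734 - 1*8010 = 734 - 8010 = -7276)
37056 + √(O + 20075) = 37056 + √(-7276 + 20075) = 37056 + √12799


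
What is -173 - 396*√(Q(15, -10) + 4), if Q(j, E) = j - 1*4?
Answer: -173 - 396*√15 ≈ -1706.7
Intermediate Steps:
Q(j, E) = -4 + j (Q(j, E) = j - 4 = -4 + j)
-173 - 396*√(Q(15, -10) + 4) = -173 - 396*√((-4 + 15) + 4) = -173 - 396*√(11 + 4) = -173 - 396*√15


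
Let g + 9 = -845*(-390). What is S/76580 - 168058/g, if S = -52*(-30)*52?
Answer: 693124214/1261812489 ≈ 0.54931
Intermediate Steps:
g = 329541 (g = -9 - 845*(-390) = -9 + 329550 = 329541)
S = 81120 (S = 1560*52 = 81120)
S/76580 - 168058/g = 81120/76580 - 168058/329541 = 81120*(1/76580) - 168058*1/329541 = 4056/3829 - 168058/329541 = 693124214/1261812489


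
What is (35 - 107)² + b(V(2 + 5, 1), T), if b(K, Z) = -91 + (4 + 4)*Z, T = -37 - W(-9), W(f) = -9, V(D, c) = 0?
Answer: 4869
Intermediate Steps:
T = -28 (T = -37 - 1*(-9) = -37 + 9 = -28)
b(K, Z) = -91 + 8*Z
(35 - 107)² + b(V(2 + 5, 1), T) = (35 - 107)² + (-91 + 8*(-28)) = (-72)² + (-91 - 224) = 5184 - 315 = 4869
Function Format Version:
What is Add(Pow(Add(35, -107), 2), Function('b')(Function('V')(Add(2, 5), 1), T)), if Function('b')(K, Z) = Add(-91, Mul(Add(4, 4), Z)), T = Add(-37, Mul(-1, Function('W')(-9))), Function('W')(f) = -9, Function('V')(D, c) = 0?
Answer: 4869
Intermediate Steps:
T = -28 (T = Add(-37, Mul(-1, -9)) = Add(-37, 9) = -28)
Function('b')(K, Z) = Add(-91, Mul(8, Z))
Add(Pow(Add(35, -107), 2), Function('b')(Function('V')(Add(2, 5), 1), T)) = Add(Pow(Add(35, -107), 2), Add(-91, Mul(8, -28))) = Add(Pow(-72, 2), Add(-91, -224)) = Add(5184, -315) = 4869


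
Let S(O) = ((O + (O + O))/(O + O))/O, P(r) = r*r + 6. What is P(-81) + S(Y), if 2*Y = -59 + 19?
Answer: 262677/40 ≈ 6566.9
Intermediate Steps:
Y = -20 (Y = (-59 + 19)/2 = (½)*(-40) = -20)
P(r) = 6 + r² (P(r) = r² + 6 = 6 + r²)
S(O) = 3/(2*O) (S(O) = ((O + 2*O)/((2*O)))/O = ((3*O)*(1/(2*O)))/O = 3/(2*O))
P(-81) + S(Y) = (6 + (-81)²) + (3/2)/(-20) = (6 + 6561) + (3/2)*(-1/20) = 6567 - 3/40 = 262677/40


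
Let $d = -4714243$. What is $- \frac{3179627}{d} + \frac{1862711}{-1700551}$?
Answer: $- \frac{3374154418296}{8016810647893} \approx -0.42089$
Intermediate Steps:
$- \frac{3179627}{d} + \frac{1862711}{-1700551} = - \frac{3179627}{-4714243} + \frac{1862711}{-1700551} = \left(-3179627\right) \left(- \frac{1}{4714243}\right) + 1862711 \left(- \frac{1}{1700551}\right) = \frac{3179627}{4714243} - \frac{1862711}{1700551} = - \frac{3374154418296}{8016810647893}$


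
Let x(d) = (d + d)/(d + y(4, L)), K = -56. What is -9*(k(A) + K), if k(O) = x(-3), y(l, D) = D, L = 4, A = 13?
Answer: 558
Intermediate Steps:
x(d) = 2*d/(4 + d) (x(d) = (d + d)/(d + 4) = (2*d)/(4 + d) = 2*d/(4 + d))
k(O) = -6 (k(O) = 2*(-3)/(4 - 3) = 2*(-3)/1 = 2*(-3)*1 = -6)
-9*(k(A) + K) = -9*(-6 - 56) = -9*(-62) = 558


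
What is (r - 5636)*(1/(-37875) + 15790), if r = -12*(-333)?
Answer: -196159169672/7575 ≈ -2.5896e+7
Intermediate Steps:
r = 3996
(r - 5636)*(1/(-37875) + 15790) = (3996 - 5636)*(1/(-37875) + 15790) = -1640*(-1/37875 + 15790) = -1640*598046249/37875 = -196159169672/7575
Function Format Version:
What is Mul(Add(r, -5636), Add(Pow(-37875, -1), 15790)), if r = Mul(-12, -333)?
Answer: Rational(-196159169672, 7575) ≈ -2.5896e+7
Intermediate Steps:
r = 3996
Mul(Add(r, -5636), Add(Pow(-37875, -1), 15790)) = Mul(Add(3996, -5636), Add(Pow(-37875, -1), 15790)) = Mul(-1640, Add(Rational(-1, 37875), 15790)) = Mul(-1640, Rational(598046249, 37875)) = Rational(-196159169672, 7575)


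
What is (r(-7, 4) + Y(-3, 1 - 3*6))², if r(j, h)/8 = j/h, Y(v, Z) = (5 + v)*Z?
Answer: 2304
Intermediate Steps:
Y(v, Z) = Z*(5 + v)
r(j, h) = 8*j/h (r(j, h) = 8*(j/h) = 8*j/h)
(r(-7, 4) + Y(-3, 1 - 3*6))² = (8*(-7)/4 + (1 - 3*6)*(5 - 3))² = (8*(-7)*(¼) + (1 - 18)*2)² = (-14 - 17*2)² = (-14 - 34)² = (-48)² = 2304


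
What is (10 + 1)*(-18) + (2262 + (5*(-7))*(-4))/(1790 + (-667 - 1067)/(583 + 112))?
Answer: -122154589/621158 ≈ -196.66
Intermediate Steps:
(10 + 1)*(-18) + (2262 + (5*(-7))*(-4))/(1790 + (-667 - 1067)/(583 + 112)) = 11*(-18) + (2262 - 35*(-4))/(1790 - 1734/695) = -198 + (2262 + 140)/(1790 - 1734*1/695) = -198 + 2402/(1790 - 1734/695) = -198 + 2402/(1242316/695) = -198 + 2402*(695/1242316) = -198 + 834695/621158 = -122154589/621158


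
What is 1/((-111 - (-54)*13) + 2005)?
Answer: 1/2596 ≈ 0.00038521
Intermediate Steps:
1/((-111 - (-54)*13) + 2005) = 1/((-111 - 54*(-13)) + 2005) = 1/((-111 + 702) + 2005) = 1/(591 + 2005) = 1/2596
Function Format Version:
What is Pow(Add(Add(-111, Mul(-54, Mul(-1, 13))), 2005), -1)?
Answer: Rational(1, 2596) ≈ 0.00038521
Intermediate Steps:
Pow(Add(Add(-111, Mul(-54, Mul(-1, 13))), 2005), -1) = Pow(Add(Add(-111, Mul(-54, -13)), 2005), -1) = Pow(Add(Add(-111, 702), 2005), -1) = Pow(Add(591, 2005), -1) = Pow(2596, -1) = Rational(1, 2596)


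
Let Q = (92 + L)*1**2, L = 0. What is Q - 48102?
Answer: -48010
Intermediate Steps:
Q = 92 (Q = (92 + 0)*1**2 = 92*1 = 92)
Q - 48102 = 92 - 48102 = -48010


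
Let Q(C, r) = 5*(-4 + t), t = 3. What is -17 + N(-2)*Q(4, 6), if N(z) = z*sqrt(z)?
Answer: -17 + 10*I*sqrt(2) ≈ -17.0 + 14.142*I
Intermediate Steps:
Q(C, r) = -5 (Q(C, r) = 5*(-4 + 3) = 5*(-1) = -5)
N(z) = z**(3/2)
-17 + N(-2)*Q(4, 6) = -17 + (-2)**(3/2)*(-5) = -17 - 2*I*sqrt(2)*(-5) = -17 + 10*I*sqrt(2)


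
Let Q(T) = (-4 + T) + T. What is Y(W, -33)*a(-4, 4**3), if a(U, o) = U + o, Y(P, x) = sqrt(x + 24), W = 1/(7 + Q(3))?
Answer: 180*I ≈ 180.0*I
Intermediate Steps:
Q(T) = -4 + 2*T
W = 1/9 (W = 1/(7 + (-4 + 2*3)) = 1/(7 + (-4 + 6)) = 1/(7 + 2) = 1/9 ≈ 0.11111)
Y(P, x) = sqrt(24 + x)
Y(W, -33)*a(-4, 4**3) = sqrt(24 - 33)*(-4 + 4**3) = sqrt(-9)*(-4 + 64) = (3*I)*60 = 180*I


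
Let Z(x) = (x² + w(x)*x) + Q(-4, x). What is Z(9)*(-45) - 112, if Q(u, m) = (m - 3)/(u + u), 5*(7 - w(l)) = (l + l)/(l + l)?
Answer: -25909/4 ≈ -6477.3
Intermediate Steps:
w(l) = 34/5 (w(l) = 7 - (l + l)/(5*(l + l)) = 7 - 2*l/(5*(2*l)) = 7 - 2*l*1/(2*l)/5 = 7 - ⅕*1 = 7 - ⅕ = 34/5)
Q(u, m) = (-3 + m)/(2*u) (Q(u, m) = (-3 + m)/((2*u)) = (-3 + m)*(1/(2*u)) = (-3 + m)/(2*u))
Z(x) = 3/8 + x² + 267*x/40 (Z(x) = (x² + 34*x/5) + (½)*(-3 + x)/(-4) = (x² + 34*x/5) + (½)*(-¼)*(-3 + x) = (x² + 34*x/5) + (3/8 - x/8) = 3/8 + x² + 267*x/40)
Z(9)*(-45) - 112 = (3/8 + 9² + (267/40)*9)*(-45) - 112 = (3/8 + 81 + 2403/40)*(-45) - 112 = (2829/20)*(-45) - 112 = -25461/4 - 112 = -25909/4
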